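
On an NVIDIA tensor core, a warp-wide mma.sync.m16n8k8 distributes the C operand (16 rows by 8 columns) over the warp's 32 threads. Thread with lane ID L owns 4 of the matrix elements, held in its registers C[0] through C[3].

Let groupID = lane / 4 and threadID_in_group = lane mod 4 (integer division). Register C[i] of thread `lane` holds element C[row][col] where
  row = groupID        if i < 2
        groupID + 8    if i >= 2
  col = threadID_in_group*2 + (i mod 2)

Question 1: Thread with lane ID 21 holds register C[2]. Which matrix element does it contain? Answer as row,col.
L=21->gid=21>>2=5, tid=21&3=1
[2]->row 5+8=13  col 1·2+0=2

13,2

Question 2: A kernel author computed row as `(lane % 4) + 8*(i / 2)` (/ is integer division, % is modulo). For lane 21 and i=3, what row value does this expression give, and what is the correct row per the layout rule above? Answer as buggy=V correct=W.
buggy=9 correct=13

`(lane % 4) + 8*(i / 2)`[21,3]→9
lane 21→21/4=5, 21 mod 4=1
i=3  r:5+8→13  c:2·1+1→3
row: 9 vs 13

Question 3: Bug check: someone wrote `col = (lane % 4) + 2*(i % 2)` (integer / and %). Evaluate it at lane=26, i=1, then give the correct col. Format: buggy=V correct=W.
buggy=4 correct=5

`(lane % 4) + 2*(i % 2)`[26,1]=>4
lane 26=>26/4=6, 26 mod 4=2
i=1  r:6+0=>6  c:2·2+1=>5
col: 4 vs 5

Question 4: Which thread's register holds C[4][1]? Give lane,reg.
r=4⇒gr=4,Rb=0  c=1⇒th=0,odd=1
L=4*4+0=16  i=0*2+1=1

16,1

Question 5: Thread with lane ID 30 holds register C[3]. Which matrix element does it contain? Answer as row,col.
15,5

lane 30->30/4=7, 30 mod 4=2
i=3  r:7+8->15  c:2·2+1->5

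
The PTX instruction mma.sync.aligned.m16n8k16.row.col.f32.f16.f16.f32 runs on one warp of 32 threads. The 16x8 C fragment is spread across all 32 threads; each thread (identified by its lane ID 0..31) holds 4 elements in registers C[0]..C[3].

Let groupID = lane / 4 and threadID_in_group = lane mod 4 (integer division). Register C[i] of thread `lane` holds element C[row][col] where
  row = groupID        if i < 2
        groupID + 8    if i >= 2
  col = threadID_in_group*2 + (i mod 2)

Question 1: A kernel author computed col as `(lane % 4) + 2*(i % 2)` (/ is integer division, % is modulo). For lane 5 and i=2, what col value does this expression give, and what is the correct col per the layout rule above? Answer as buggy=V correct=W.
buggy=1 correct=2

`(lane % 4) + 2*(i % 2)`[5,2]->1
lane 5: g=1 (5/4), t=1 (5%4)
i=2: r=1+8=9, c=1*2+0=2
col: 1 vs 2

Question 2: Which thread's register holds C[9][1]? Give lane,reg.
r=9->g=1,rb=1  c=1->t=0,b0=1
L=1*4+0=4  i=1*2+1=3

4,3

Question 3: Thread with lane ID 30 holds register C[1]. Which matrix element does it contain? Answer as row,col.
7,5

lane 30: gr=7 (30/4), th=2 (30%4)
i=1: r=7+0=7, c=2*2+1=5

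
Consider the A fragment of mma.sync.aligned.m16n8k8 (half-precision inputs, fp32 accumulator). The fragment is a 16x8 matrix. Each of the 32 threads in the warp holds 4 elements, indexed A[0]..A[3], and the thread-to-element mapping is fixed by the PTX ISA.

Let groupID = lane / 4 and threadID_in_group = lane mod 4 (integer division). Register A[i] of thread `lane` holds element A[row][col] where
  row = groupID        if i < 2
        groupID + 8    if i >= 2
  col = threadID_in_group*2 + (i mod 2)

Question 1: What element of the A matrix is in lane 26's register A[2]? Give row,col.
lane 26: g=6 (26/4), t=2 (26%4)
i=2: r=6+8=14, c=2*2+0=4

14,4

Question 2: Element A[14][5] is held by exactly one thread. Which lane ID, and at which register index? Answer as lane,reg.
r=14⇒gr=6,Rb=1  c=5⇒th=2,odd=1
L=6*4+2=26  i=1*2+1=3

26,3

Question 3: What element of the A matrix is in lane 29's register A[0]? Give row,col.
7,2

L=29->gid=29>>2=7, tid=29&3=1
[0]->row 7+0=7  col 1·2+0=2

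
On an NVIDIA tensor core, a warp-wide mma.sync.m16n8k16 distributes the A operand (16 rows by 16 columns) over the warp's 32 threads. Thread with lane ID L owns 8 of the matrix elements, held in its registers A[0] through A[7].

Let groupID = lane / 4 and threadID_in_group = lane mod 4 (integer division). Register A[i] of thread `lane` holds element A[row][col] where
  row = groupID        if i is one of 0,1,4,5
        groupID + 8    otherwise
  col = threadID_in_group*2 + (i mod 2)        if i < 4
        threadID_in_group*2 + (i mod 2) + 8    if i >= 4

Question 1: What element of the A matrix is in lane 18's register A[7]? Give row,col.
12,13

lane 18: gid=4 (18/4), tid=2 (18%4)
i=7: r=4+8=12, c=2*2+1+8=13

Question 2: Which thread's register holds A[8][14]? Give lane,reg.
r=8→G=0,rhi=1  c=14→chi=1,T=3,p=0
L=0*4+3=3  i=1*4+1*2+0=6

3,6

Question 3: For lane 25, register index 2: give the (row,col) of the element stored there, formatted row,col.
14,2

lane 25: G=6 (25/4), T=1 (25%4)
i=2: r=6+8=14, c=1*2+0+0=2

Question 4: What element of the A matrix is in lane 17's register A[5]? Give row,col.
4,11

L=17->gid=17>>2=4, tid=17&3=1
[5]->row 4+0=4  col 1·2+1+8=11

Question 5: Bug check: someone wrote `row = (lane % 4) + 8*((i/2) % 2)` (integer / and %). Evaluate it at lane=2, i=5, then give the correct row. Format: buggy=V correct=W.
`(lane % 4) + 8*((i/2) % 2)`[2,5]->2
lane 2: g=0 (2/4), t=2 (2%4)
i=5: r=0+0=0, c=2*2+1+8=13
row: 2 vs 0

buggy=2 correct=0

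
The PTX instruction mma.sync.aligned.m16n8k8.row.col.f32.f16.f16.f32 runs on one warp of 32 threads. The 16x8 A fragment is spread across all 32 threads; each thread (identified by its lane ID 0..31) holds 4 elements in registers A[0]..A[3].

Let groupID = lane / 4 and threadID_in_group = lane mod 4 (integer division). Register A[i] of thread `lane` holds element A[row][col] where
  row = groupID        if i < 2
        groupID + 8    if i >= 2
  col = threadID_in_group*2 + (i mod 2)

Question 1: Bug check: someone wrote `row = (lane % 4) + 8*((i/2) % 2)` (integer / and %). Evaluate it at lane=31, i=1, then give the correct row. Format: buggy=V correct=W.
`(lane % 4) + 8*((i/2) % 2)`[31,1]→3
L=31→G=31>>2=7, T=31&3=3
[1]→row 7+0=7  col 3·2+1=7
row: 3 vs 7

buggy=3 correct=7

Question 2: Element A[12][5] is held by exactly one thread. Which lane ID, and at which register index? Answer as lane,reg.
r:12=>grp=4,rB=1  c:5=>tig=2,lo=1
L=4*4+2=18  i=1*2+1=3

18,3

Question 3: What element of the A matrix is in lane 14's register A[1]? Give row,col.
14: g=3,t=2
[1] (3+0,2*2+1) = (3,5)

3,5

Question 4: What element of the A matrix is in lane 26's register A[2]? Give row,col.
L=26→G=26>>2=6, T=26&3=2
[2]→row 6+8=14  col 2·2+0=4

14,4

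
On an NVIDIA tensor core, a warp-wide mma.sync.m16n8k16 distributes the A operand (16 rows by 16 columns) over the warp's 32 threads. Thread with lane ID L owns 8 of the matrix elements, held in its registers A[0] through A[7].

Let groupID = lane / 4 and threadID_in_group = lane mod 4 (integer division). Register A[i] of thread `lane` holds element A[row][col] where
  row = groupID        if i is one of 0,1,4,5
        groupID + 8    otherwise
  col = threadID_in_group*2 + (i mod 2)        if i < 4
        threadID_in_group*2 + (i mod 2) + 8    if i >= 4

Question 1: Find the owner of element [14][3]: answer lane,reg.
r=14→G=6,rhi=1  c=3→chi=0,T=1,p=1
L=6*4+1=25  i=0*4+1*2+1=3

25,3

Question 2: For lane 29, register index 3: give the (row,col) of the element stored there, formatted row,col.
lane 29->29/4=7, 29 mod 4=1
i=3  r:7+8->15  c:2·1+1+0->3

15,3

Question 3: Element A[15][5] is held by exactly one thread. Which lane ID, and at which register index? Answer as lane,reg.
30,3

r=15→G=7,rhi=1  c=5→chi=0,T=2,p=1
L=7*4+2=30  i=0*4+1*2+1=3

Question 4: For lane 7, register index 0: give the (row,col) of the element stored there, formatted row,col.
1,6

lane 7=>7/4=1, 7 mod 4=3
i=0  r:1+0=>1  c:2·3+0+0=>6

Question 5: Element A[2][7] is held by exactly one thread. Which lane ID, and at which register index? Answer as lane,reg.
11,1

r=2->g=2,rb=0  c=7->cb=0,t=3,b0=1
L=2*4+3=11  i=0*4+0*2+1=1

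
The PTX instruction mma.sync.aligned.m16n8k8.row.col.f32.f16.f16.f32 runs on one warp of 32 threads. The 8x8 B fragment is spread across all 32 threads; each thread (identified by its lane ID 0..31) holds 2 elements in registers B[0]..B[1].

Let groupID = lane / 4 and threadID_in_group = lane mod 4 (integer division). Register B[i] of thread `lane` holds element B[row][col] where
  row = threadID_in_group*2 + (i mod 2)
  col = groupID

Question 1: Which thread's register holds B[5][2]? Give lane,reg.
10,1

c=2->g=2  r=5->t=2,b0=1
L=2*4+2=10  i=1=1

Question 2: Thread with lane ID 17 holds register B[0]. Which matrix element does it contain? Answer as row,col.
lane 17: G=4 (17/4), T=1 (17%4)
i=0: r=1*2+0=2, c=G=4

2,4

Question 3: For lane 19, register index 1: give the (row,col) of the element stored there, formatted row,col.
lane 19: grp=4 (19/4), tig=3 (19%4)
i=1: r=3*2+1=7, c=grp=4

7,4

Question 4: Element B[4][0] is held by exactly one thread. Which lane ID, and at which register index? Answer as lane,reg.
2,0

c: 0->gid=0  r: 4->tid=2,i&1=0
L=0*4+2=2  i=0=0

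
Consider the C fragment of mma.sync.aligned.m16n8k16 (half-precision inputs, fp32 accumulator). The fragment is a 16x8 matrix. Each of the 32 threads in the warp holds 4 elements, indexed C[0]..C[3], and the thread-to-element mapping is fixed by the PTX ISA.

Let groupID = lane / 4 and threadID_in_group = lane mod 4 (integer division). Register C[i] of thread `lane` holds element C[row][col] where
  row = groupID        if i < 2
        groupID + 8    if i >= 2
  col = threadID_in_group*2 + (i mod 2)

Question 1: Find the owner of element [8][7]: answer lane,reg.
r=8⇒gr=0,Rb=1  c=7⇒th=3,odd=1
L=0*4+3=3  i=1*2+1=3

3,3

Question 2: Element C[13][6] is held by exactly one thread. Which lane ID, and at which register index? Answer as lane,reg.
23,2

r=13⇒gr=5,Rb=1  c=6⇒th=3,odd=0
L=5*4+3=23  i=1*2+0=2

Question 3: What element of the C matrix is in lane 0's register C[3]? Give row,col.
lane 0->0/4=0, 0 mod 4=0
i=3  r:0+8->8  c:2·0+1->1

8,1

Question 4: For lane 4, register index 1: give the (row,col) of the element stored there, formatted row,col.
1,1

lane 4: gid=1 (4/4), tid=0 (4%4)
i=1: r=1+0=1, c=0*2+1=1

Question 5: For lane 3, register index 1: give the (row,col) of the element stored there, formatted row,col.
0,7

3: grp=0,tig=3
[1] (0+0,3*2+1) = (0,7)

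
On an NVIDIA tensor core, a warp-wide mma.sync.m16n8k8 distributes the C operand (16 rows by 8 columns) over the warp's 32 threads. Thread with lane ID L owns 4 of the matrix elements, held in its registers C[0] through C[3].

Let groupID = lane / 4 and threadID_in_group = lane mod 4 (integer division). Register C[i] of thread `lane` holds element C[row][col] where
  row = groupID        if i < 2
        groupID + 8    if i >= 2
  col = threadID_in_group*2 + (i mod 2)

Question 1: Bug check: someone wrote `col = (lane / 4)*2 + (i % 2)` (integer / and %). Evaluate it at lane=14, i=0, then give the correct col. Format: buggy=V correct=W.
buggy=6 correct=4

`(lane / 4)*2 + (i % 2)`[14,0]=>6
L=14=>grp=14>>2=3, tig=14&3=2
[0]=>row 3+0=3  col 2·2+0=4
col: 6 vs 4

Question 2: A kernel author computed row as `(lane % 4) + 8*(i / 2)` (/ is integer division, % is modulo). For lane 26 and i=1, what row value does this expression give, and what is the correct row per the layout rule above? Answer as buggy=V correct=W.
`(lane % 4) + 8*(i / 2)`[26,1]->2
lane 26: gid=6 (26/4), tid=2 (26%4)
i=1: r=6+0=6, c=2*2+1=5
row: 2 vs 6

buggy=2 correct=6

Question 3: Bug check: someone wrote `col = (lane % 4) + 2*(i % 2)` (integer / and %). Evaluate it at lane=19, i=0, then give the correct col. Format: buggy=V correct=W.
buggy=3 correct=6

`(lane % 4) + 2*(i % 2)`[19,0]=>3
19: grp=4,tig=3
[0] (4+0,3*2+0) = (4,6)
col: 3 vs 6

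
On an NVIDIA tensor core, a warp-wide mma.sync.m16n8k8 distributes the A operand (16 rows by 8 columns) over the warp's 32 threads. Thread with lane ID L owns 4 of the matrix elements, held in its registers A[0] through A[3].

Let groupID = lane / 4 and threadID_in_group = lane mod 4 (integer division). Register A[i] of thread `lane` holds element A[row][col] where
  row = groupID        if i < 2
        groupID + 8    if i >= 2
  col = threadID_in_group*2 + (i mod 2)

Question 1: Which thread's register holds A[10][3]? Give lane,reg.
r=10→G=2,rhi=1  c=3→T=1,p=1
L=2*4+1=9  i=1*2+1=3

9,3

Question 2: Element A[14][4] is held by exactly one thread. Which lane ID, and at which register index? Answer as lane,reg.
r: 14->gid=6,r8=1  c: 4->tid=2,i&1=0
L=6*4+2=26  i=1*2+0=2

26,2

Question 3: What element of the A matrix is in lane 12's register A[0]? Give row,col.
3,0

lane 12=>12/4=3, 12 mod 4=0
i=0  r:3+0=>3  c:2·0+0=>0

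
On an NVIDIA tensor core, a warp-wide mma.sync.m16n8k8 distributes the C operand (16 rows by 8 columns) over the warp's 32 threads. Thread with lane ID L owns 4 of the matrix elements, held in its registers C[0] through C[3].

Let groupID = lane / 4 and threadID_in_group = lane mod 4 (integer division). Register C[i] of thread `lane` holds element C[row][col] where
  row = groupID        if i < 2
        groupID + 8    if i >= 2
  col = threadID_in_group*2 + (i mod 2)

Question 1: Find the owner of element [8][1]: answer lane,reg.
0,3

r=8⇒gr=0,Rb=1  c=1⇒th=0,odd=1
L=0*4+0=0  i=1*2+1=3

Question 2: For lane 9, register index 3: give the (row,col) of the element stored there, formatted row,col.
10,3

lane 9: g=2 (9/4), t=1 (9%4)
i=3: r=2+8=10, c=1*2+1=3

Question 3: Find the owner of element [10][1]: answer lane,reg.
8,3

r=10⇒gr=2,Rb=1  c=1⇒th=0,odd=1
L=2*4+0=8  i=1*2+1=3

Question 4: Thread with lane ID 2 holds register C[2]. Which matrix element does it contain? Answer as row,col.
2: grp=0,tig=2
[2] (0+8,2*2+0) = (8,4)

8,4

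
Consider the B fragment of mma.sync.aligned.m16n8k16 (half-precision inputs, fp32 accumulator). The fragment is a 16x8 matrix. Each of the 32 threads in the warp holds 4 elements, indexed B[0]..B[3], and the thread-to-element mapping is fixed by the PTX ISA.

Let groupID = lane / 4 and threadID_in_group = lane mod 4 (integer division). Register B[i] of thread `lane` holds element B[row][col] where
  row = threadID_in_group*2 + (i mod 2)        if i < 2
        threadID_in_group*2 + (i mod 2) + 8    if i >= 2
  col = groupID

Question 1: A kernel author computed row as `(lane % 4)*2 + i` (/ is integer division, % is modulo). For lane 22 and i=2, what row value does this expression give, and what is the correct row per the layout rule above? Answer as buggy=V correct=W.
`(lane % 4)*2 + i`[22,2]→6
lane 22: G=5 (22/4), T=2 (22%4)
i=2: r=2*2+0+8=12, c=G=5
row: 6 vs 12

buggy=6 correct=12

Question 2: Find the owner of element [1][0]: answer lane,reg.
c=0->g=0  r=1->rb=0,t=0,b0=1
L=0*4+0=0  i=0*2+1=1

0,1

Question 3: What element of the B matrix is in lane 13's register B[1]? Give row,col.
3,3

lane 13: gid=3 (13/4), tid=1 (13%4)
i=1: r=1*2+1+0=3, c=gid=3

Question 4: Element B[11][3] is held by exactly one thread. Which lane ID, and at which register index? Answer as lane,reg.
13,3

c: 3->gid=3  r: 11->r8=1,tid=1,i&1=1
L=3*4+1=13  i=1*2+1=3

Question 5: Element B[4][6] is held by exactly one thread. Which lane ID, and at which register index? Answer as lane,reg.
26,0

c: 6->gid=6  r: 4->r8=0,tid=2,i&1=0
L=6*4+2=26  i=0*2+0=0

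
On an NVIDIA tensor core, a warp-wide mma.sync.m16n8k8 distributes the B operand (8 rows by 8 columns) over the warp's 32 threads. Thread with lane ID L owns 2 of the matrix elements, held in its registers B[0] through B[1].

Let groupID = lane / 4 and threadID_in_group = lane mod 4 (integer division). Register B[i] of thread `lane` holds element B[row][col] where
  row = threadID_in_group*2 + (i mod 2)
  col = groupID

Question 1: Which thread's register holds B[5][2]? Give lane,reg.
c=2->g=2  r=5->t=2,b0=1
L=2*4+2=10  i=1=1

10,1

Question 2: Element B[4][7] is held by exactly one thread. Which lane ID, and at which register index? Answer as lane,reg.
c: 7->gid=7  r: 4->tid=2,i&1=0
L=7*4+2=30  i=0=0

30,0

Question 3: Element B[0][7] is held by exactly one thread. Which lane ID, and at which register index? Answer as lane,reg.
28,0

c=7⇒gr=7  r=0⇒th=0,odd=0
L=7*4+0=28  i=0=0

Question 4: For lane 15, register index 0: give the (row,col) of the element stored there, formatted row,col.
6,3

L=15=>grp=15>>2=3, tig=15&3=3
[0]=>row 3·2+0=6  col grp=3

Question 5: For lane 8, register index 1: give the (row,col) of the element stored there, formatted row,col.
1,2

lane 8→8/4=2, 8 mod 4=0
i=1  r:2·0+1→1  c:2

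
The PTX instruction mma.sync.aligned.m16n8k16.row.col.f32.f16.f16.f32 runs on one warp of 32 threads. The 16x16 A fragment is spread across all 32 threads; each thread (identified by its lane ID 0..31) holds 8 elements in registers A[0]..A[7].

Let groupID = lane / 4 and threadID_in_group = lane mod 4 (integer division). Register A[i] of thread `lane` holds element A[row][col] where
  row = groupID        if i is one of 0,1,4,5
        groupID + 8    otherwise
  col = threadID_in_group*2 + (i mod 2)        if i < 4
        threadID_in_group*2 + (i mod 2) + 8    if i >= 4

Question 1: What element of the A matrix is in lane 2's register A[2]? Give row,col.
lane 2: G=0 (2/4), T=2 (2%4)
i=2: r=0+8=8, c=2*2+0+0=4

8,4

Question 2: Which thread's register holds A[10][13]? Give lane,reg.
r=10⇒gr=2,Rb=1  c=13⇒Cb=1,th=2,odd=1
L=2*4+2=10  i=1*4+1*2+1=7

10,7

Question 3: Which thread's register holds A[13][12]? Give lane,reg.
r=13⇒gr=5,Rb=1  c=12⇒Cb=1,th=2,odd=0
L=5*4+2=22  i=1*4+1*2+0=6

22,6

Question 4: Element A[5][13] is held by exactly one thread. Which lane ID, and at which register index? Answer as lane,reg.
r=5→G=5,rhi=0  c=13→chi=1,T=2,p=1
L=5*4+2=22  i=1*4+0*2+1=5

22,5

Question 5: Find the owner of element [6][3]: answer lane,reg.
25,1

r:6=>grp=6,rB=0  c:3=>cB=0,tig=1,lo=1
L=6*4+1=25  i=0*4+0*2+1=1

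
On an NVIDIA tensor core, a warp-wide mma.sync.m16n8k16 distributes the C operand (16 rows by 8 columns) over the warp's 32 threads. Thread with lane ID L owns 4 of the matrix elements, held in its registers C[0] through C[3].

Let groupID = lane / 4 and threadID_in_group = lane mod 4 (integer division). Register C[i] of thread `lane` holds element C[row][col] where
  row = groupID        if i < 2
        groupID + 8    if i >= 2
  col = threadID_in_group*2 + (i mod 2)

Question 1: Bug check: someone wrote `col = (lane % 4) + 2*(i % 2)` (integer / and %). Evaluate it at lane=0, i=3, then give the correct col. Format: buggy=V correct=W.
buggy=2 correct=1

`(lane % 4) + 2*(i % 2)`[0,3]=>2
L=0=>grp=0>>2=0, tig=0&3=0
[3]=>row 0+8=8  col 0·2+1=1
col: 2 vs 1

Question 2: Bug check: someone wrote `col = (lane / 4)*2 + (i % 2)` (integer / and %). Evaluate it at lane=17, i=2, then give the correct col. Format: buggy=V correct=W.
`(lane / 4)*2 + (i % 2)`[17,2]->8
lane 17: g=4 (17/4), t=1 (17%4)
i=2: r=4+8=12, c=1*2+0=2
col: 8 vs 2

buggy=8 correct=2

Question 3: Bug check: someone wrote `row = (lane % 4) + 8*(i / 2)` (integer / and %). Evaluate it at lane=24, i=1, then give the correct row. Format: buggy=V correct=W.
`(lane % 4) + 8*(i / 2)`[24,1]=>0
L=24=>grp=24>>2=6, tig=24&3=0
[1]=>row 6+0=6  col 0·2+1=1
row: 0 vs 6

buggy=0 correct=6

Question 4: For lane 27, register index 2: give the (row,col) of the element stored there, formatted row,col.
L=27->gid=27>>2=6, tid=27&3=3
[2]->row 6+8=14  col 3·2+0=6

14,6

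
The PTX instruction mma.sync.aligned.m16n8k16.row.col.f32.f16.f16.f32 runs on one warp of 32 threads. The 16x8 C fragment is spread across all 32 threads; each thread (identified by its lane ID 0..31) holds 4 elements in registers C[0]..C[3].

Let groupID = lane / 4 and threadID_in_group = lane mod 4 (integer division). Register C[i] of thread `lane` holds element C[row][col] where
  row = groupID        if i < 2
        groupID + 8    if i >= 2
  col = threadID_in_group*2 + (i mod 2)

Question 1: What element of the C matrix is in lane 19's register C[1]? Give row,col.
4,7

lane 19: grp=4 (19/4), tig=3 (19%4)
i=1: r=4+0=4, c=3*2+1=7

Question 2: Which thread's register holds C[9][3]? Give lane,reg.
r=9->g=1,rb=1  c=3->t=1,b0=1
L=1*4+1=5  i=1*2+1=3

5,3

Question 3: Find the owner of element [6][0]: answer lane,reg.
r: 6->gid=6,r8=0  c: 0->tid=0,i&1=0
L=6*4+0=24  i=0*2+0=0

24,0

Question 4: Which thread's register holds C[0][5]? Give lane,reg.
2,1

r: 0->gid=0,r8=0  c: 5->tid=2,i&1=1
L=0*4+2=2  i=0*2+1=1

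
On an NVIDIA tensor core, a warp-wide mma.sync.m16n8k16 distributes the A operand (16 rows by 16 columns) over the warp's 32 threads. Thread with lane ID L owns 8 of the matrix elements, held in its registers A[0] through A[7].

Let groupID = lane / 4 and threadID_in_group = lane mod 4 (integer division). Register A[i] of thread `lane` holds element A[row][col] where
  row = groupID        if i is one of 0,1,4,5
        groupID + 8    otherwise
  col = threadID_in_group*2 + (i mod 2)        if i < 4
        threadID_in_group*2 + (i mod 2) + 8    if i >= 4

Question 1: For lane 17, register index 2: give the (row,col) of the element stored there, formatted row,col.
12,2

17: grp=4,tig=1
[2] (4+8,1*2+0+0) = (12,2)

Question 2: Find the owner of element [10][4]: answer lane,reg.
10,2

r=10→G=2,rhi=1  c=4→chi=0,T=2,p=0
L=2*4+2=10  i=0*4+1*2+0=2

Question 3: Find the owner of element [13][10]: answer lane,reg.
21,6

r=13→G=5,rhi=1  c=10→chi=1,T=1,p=0
L=5*4+1=21  i=1*4+1*2+0=6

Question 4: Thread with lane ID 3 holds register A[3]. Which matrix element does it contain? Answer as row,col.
3: G=0,T=3
[3] (0+8,3*2+1+0) = (8,7)

8,7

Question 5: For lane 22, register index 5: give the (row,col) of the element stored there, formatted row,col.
5,13

L=22→G=22>>2=5, T=22&3=2
[5]→row 5+0=5  col 2·2+1+8=13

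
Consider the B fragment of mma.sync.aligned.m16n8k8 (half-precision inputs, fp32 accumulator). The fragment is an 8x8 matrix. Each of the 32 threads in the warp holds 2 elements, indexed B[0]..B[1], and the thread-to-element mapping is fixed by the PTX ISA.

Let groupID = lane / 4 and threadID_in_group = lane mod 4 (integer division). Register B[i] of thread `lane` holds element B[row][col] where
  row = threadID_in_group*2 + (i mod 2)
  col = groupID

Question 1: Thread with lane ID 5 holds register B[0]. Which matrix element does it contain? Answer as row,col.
L=5→G=5>>2=1, T=5&3=1
[0]→row 1·2+0=2  col G=1

2,1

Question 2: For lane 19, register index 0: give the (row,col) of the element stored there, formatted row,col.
lane 19→19/4=4, 19 mod 4=3
i=0  r:2·3+0→6  c:4

6,4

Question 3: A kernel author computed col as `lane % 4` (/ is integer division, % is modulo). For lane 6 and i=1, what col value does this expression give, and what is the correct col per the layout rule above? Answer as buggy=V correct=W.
`lane % 4`[6,1]⇒2
lane 6: gr=1 (6/4), th=2 (6%4)
i=1: r=2*2+1=5, c=gr=1
col: 2 vs 1

buggy=2 correct=1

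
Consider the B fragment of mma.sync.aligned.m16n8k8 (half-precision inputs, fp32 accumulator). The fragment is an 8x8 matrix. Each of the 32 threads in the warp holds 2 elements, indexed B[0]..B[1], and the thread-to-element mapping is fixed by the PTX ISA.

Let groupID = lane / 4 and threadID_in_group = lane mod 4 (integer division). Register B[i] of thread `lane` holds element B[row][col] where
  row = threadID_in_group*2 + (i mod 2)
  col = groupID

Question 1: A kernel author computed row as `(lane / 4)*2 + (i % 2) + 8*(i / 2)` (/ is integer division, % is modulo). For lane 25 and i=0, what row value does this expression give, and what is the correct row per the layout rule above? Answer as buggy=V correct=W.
`(lane / 4)*2 + (i % 2) + 8*(i / 2)`[25,0]→12
lane 25→25/4=6, 25 mod 4=1
i=0  r:2·1+0→2  c:6
row: 12 vs 2

buggy=12 correct=2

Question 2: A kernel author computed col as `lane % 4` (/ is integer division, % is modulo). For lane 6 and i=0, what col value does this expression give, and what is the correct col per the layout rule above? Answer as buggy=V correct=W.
`lane % 4`[6,0]=>2
L=6=>grp=6>>2=1, tig=6&3=2
[0]=>row 2·2+0=4  col grp=1
col: 2 vs 1

buggy=2 correct=1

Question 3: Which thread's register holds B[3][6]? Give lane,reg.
25,1

c:6=>grp=6  r:3=>tig=1,lo=1
L=6*4+1=25  i=1=1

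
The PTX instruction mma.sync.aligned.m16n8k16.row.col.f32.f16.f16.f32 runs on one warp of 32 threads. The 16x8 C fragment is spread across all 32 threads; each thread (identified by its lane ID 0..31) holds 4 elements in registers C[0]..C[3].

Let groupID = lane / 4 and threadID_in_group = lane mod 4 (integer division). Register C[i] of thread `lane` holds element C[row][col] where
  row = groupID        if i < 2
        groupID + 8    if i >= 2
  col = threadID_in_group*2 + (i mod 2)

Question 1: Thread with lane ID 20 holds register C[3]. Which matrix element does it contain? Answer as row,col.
lane 20→20/4=5, 20 mod 4=0
i=3  r:5+8→13  c:2·0+1→1

13,1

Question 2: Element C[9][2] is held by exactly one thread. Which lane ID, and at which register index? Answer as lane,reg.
5,2

r=9->g=1,rb=1  c=2->t=1,b0=0
L=1*4+1=5  i=1*2+0=2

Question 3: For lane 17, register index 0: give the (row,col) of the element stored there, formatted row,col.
17: gr=4,th=1
[0] (4+0,1*2+0) = (4,2)

4,2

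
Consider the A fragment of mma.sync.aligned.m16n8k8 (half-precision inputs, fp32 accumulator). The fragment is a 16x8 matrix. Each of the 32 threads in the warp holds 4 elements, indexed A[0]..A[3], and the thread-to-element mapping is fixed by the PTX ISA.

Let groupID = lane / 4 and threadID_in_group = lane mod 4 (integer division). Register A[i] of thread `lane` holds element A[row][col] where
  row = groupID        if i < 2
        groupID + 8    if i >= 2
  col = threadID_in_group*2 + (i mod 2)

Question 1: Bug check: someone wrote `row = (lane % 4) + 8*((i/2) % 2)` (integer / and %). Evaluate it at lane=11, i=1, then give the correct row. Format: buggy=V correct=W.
buggy=3 correct=2

`(lane % 4) + 8*((i/2) % 2)`[11,1]->3
lane 11: gid=2 (11/4), tid=3 (11%4)
i=1: r=2+0=2, c=3*2+1=7
row: 3 vs 2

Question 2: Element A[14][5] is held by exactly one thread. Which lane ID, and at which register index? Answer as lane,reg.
26,3

r=14->g=6,rb=1  c=5->t=2,b0=1
L=6*4+2=26  i=1*2+1=3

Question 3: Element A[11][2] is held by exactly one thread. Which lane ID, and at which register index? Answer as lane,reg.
r: 11->gid=3,r8=1  c: 2->tid=1,i&1=0
L=3*4+1=13  i=1*2+0=2

13,2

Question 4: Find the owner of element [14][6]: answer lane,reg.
27,2

r=14→G=6,rhi=1  c=6→T=3,p=0
L=6*4+3=27  i=1*2+0=2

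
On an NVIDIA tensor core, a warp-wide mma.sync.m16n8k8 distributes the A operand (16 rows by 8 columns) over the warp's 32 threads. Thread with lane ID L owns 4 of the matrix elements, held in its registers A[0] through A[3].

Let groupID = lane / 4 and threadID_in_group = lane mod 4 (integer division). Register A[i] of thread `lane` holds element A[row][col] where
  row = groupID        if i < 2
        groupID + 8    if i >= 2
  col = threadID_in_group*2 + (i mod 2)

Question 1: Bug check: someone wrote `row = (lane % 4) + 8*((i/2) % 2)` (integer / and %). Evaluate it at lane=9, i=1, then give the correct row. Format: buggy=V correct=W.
`(lane % 4) + 8*((i/2) % 2)`[9,1]⇒1
lane 9⇒9/4=2, 9 mod 4=1
i=1  r:2+0⇒2  c:2·1+1⇒3
row: 1 vs 2

buggy=1 correct=2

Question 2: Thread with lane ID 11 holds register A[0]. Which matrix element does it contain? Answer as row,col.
2,6

11: g=2,t=3
[0] (2+0,3*2+0) = (2,6)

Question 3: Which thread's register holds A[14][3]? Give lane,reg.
r=14->g=6,rb=1  c=3->t=1,b0=1
L=6*4+1=25  i=1*2+1=3

25,3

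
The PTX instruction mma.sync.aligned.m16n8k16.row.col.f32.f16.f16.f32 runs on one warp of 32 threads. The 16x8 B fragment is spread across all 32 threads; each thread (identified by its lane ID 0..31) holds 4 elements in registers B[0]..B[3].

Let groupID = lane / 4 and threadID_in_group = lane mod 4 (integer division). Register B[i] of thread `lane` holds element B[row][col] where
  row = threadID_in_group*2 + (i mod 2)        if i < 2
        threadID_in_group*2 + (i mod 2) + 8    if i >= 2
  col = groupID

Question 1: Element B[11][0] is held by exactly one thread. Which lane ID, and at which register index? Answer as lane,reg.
1,3

c=0->g=0  r=11->rb=1,t=1,b0=1
L=0*4+1=1  i=1*2+1=3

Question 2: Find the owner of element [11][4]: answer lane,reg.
17,3

c=4→G=4  r=11→rhi=1,T=1,p=1
L=4*4+1=17  i=1*2+1=3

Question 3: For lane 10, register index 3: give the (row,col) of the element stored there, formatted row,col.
10: gr=2,th=2
[3] (2*2+1+8,2) = (13,2)

13,2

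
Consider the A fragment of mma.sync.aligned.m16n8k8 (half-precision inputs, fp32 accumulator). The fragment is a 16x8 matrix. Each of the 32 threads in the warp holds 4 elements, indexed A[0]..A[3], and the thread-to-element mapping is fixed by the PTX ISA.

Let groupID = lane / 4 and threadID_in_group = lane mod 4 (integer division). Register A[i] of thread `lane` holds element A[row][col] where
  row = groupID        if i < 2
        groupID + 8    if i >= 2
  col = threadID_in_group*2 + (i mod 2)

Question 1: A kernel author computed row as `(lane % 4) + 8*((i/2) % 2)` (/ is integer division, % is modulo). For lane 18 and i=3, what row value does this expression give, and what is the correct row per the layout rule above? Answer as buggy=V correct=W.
`(lane % 4) + 8*((i/2) % 2)`[18,3]⇒10
L=18⇒gr=18>>2=4, th=18&3=2
[3]⇒row 4+8=12  col 2·2+1=5
row: 10 vs 12

buggy=10 correct=12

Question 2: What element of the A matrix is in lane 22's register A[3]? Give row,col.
22: grp=5,tig=2
[3] (5+8,2*2+1) = (13,5)

13,5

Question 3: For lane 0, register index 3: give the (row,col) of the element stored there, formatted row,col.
L=0->g=0>>2=0, t=0&3=0
[3]->row 0+8=8  col 0·2+1=1

8,1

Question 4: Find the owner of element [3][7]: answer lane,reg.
r:3=>grp=3,rB=0  c:7=>tig=3,lo=1
L=3*4+3=15  i=0*2+1=1

15,1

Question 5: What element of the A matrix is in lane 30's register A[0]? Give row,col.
L=30⇒gr=30>>2=7, th=30&3=2
[0]⇒row 7+0=7  col 2·2+0=4

7,4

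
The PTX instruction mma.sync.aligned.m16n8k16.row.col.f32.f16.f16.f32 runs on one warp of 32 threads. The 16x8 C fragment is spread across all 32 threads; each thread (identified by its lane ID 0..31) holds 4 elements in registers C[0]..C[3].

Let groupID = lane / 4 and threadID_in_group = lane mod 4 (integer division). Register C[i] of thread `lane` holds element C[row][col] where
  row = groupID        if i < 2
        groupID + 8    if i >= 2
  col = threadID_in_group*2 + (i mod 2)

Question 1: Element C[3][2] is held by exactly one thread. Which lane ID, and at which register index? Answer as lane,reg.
13,0

r=3⇒gr=3,Rb=0  c=2⇒th=1,odd=0
L=3*4+1=13  i=0*2+0=0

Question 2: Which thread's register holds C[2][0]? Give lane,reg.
r=2->g=2,rb=0  c=0->t=0,b0=0
L=2*4+0=8  i=0*2+0=0

8,0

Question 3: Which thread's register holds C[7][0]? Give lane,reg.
r:7=>grp=7,rB=0  c:0=>tig=0,lo=0
L=7*4+0=28  i=0*2+0=0

28,0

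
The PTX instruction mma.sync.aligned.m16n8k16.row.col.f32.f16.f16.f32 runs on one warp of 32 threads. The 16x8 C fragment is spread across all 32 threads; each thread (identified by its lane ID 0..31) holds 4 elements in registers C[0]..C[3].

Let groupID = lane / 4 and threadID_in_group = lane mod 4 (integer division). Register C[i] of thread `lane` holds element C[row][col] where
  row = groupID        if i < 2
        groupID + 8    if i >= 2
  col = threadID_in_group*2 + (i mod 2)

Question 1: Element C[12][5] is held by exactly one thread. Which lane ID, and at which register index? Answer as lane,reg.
18,3

r=12⇒gr=4,Rb=1  c=5⇒th=2,odd=1
L=4*4+2=18  i=1*2+1=3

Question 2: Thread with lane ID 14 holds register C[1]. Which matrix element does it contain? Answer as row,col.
3,5

lane 14⇒14/4=3, 14 mod 4=2
i=1  r:3+0⇒3  c:2·2+1⇒5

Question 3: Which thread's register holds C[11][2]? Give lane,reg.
13,2

r=11→G=3,rhi=1  c=2→T=1,p=0
L=3*4+1=13  i=1*2+0=2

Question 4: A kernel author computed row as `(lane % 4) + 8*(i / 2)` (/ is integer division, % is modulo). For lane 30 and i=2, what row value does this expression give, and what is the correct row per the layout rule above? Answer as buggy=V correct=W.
buggy=10 correct=15

`(lane % 4) + 8*(i / 2)`[30,2]→10
lane 30→30/4=7, 30 mod 4=2
i=2  r:7+8→15  c:2·2+0→4
row: 10 vs 15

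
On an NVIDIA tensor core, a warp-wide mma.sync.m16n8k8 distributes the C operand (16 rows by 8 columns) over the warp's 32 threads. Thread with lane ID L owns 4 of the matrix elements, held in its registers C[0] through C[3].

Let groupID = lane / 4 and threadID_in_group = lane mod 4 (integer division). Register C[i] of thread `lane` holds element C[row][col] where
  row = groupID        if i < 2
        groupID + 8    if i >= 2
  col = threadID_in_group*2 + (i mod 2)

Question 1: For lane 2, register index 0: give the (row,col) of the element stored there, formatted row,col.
L=2→G=2>>2=0, T=2&3=2
[0]→row 0+0=0  col 2·2+0=4

0,4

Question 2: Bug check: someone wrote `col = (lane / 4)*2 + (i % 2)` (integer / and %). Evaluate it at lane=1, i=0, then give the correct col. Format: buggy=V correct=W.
`(lane / 4)*2 + (i % 2)`[1,0]⇒0
1: gr=0,th=1
[0] (0+0,1*2+0) = (0,2)
col: 0 vs 2

buggy=0 correct=2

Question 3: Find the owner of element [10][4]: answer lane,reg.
r: 10->gid=2,r8=1  c: 4->tid=2,i&1=0
L=2*4+2=10  i=1*2+0=2

10,2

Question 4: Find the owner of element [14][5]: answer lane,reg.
r=14->g=6,rb=1  c=5->t=2,b0=1
L=6*4+2=26  i=1*2+1=3

26,3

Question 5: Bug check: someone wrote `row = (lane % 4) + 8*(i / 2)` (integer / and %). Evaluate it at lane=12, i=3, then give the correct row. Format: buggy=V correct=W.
`(lane % 4) + 8*(i / 2)`[12,3]->8
12: g=3,t=0
[3] (3+8,0*2+1) = (11,1)
row: 8 vs 11

buggy=8 correct=11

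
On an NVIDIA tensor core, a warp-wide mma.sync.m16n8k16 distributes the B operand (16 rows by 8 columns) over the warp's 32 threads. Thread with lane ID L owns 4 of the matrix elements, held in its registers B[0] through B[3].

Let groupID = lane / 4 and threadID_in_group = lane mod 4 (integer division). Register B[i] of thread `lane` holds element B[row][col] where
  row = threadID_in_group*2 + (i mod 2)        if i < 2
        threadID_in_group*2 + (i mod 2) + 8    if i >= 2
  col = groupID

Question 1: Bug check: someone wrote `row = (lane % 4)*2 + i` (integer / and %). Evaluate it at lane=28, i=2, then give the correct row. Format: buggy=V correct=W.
buggy=2 correct=8

`(lane % 4)*2 + i`[28,2]=>2
lane 28=>28/4=7, 28 mod 4=0
i=2  r:2·0+0+8=>8  c:7
row: 2 vs 8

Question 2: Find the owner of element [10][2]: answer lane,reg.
c:2=>grp=2  r:10=>rB=1,tig=1,lo=0
L=2*4+1=9  i=1*2+0=2

9,2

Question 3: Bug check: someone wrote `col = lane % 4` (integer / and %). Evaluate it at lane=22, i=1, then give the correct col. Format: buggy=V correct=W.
buggy=2 correct=5

`lane % 4`[22,1]=>2
lane 22: grp=5 (22/4), tig=2 (22%4)
i=1: r=2*2+1+0=5, c=grp=5
col: 2 vs 5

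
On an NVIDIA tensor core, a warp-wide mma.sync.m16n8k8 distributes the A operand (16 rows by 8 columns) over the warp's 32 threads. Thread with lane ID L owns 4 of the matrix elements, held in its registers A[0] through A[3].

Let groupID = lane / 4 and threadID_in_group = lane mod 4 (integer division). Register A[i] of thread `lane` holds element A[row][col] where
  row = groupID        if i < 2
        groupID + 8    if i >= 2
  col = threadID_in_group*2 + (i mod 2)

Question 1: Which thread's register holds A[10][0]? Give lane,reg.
r=10⇒gr=2,Rb=1  c=0⇒th=0,odd=0
L=2*4+0=8  i=1*2+0=2

8,2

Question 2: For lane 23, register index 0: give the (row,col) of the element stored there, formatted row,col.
lane 23: grp=5 (23/4), tig=3 (23%4)
i=0: r=5+0=5, c=3*2+0=6

5,6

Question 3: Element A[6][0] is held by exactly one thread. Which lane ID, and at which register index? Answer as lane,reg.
24,0

r:6=>grp=6,rB=0  c:0=>tig=0,lo=0
L=6*4+0=24  i=0*2+0=0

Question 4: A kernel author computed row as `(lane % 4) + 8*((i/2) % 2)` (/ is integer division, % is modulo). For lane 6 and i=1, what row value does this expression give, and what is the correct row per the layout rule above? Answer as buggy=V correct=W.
`(lane % 4) + 8*((i/2) % 2)`[6,1]=>2
lane 6=>6/4=1, 6 mod 4=2
i=1  r:1+0=>1  c:2·2+1=>5
row: 2 vs 1

buggy=2 correct=1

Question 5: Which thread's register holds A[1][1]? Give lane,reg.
r:1=>grp=1,rB=0  c:1=>tig=0,lo=1
L=1*4+0=4  i=0*2+1=1

4,1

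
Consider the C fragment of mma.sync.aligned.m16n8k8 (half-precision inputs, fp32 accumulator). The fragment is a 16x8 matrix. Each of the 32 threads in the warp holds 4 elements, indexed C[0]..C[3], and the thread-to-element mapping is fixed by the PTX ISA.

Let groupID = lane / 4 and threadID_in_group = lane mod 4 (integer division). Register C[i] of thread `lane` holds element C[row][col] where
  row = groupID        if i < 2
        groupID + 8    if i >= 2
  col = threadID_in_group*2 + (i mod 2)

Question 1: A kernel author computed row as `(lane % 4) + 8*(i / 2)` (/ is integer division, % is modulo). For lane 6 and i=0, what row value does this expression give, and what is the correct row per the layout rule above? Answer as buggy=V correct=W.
buggy=2 correct=1

`(lane % 4) + 8*(i / 2)`[6,0]→2
L=6→G=6>>2=1, T=6&3=2
[0]→row 1+0=1  col 2·2+0=4
row: 2 vs 1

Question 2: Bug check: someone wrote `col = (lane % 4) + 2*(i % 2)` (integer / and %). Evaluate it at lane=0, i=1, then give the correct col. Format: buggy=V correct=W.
buggy=2 correct=1

`(lane % 4) + 2*(i % 2)`[0,1]⇒2
0: gr=0,th=0
[1] (0+0,0*2+1) = (0,1)
col: 2 vs 1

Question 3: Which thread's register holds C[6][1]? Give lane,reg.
r: 6->gid=6,r8=0  c: 1->tid=0,i&1=1
L=6*4+0=24  i=0*2+1=1

24,1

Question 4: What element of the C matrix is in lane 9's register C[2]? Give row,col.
9: g=2,t=1
[2] (2+8,1*2+0) = (10,2)

10,2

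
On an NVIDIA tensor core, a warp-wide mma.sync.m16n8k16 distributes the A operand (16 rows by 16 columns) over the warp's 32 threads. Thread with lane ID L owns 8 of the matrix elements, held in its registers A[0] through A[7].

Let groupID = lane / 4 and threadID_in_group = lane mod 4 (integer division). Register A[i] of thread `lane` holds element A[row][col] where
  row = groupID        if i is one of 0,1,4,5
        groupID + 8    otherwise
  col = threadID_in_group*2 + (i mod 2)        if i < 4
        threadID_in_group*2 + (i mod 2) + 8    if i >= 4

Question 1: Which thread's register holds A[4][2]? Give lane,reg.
17,0

r=4->g=4,rb=0  c=2->cb=0,t=1,b0=0
L=4*4+1=17  i=0*4+0*2+0=0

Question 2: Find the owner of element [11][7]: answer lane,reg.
r: 11->gid=3,r8=1  c: 7->c8=0,tid=3,i&1=1
L=3*4+3=15  i=0*4+1*2+1=3

15,3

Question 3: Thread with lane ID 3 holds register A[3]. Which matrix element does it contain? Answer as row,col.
8,7

3: grp=0,tig=3
[3] (0+8,3*2+1+0) = (8,7)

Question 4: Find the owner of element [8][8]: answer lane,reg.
0,6

r=8⇒gr=0,Rb=1  c=8⇒Cb=1,th=0,odd=0
L=0*4+0=0  i=1*4+1*2+0=6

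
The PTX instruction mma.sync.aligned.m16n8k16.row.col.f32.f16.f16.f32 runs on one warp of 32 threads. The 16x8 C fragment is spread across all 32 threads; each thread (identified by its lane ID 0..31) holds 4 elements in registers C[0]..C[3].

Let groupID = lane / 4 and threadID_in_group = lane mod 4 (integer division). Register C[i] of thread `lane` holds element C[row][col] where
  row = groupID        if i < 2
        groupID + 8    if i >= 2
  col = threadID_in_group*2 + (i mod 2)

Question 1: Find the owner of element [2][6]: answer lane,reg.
11,0

r: 2->gid=2,r8=0  c: 6->tid=3,i&1=0
L=2*4+3=11  i=0*2+0=0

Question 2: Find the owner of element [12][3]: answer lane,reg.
17,3

r=12->g=4,rb=1  c=3->t=1,b0=1
L=4*4+1=17  i=1*2+1=3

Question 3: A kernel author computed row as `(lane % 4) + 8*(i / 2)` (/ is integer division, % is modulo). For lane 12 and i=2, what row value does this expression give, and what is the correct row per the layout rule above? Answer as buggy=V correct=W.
buggy=8 correct=11

`(lane % 4) + 8*(i / 2)`[12,2]->8
L=12->gid=12>>2=3, tid=12&3=0
[2]->row 3+8=11  col 0·2+0=0
row: 8 vs 11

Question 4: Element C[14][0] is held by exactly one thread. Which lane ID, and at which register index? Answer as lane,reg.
24,2

r: 14->gid=6,r8=1  c: 0->tid=0,i&1=0
L=6*4+0=24  i=1*2+0=2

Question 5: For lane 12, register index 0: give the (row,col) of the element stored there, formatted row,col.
L=12=>grp=12>>2=3, tig=12&3=0
[0]=>row 3+0=3  col 0·2+0=0

3,0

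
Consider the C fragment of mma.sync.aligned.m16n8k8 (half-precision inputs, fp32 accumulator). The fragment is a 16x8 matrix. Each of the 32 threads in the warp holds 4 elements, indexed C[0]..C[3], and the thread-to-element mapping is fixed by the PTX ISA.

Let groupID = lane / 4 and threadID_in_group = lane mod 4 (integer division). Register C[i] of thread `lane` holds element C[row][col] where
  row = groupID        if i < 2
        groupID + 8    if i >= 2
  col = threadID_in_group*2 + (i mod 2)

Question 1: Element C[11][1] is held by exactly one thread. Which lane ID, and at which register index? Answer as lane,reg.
12,3

r:11=>grp=3,rB=1  c:1=>tig=0,lo=1
L=3*4+0=12  i=1*2+1=3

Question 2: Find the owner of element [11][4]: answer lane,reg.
14,2

r=11->g=3,rb=1  c=4->t=2,b0=0
L=3*4+2=14  i=1*2+0=2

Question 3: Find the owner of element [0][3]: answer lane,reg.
r: 0->gid=0,r8=0  c: 3->tid=1,i&1=1
L=0*4+1=1  i=0*2+1=1

1,1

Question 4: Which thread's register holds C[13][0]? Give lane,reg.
20,2

r:13=>grp=5,rB=1  c:0=>tig=0,lo=0
L=5*4+0=20  i=1*2+0=2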